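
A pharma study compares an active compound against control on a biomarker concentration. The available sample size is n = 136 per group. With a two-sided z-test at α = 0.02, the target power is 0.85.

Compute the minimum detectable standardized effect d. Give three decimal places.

Need Φ(δ − 2.326) = 0.85, so δ = 2.326 + 1.036 = 3.363.
(The second rejection-region term Φ(−δ − z_{α/2}) is negligible and dropped.)
δ = d·√(n/2) ⇒ d = δ/√(n/2) = 3.363/√(136/2) = 0.4078.

d ≈ 0.408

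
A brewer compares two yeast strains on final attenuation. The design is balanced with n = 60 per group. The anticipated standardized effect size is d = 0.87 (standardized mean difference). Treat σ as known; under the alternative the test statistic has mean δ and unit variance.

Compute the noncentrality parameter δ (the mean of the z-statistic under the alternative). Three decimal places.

The noncentrality parameter scales effect size by the design's sample-size factor: δ = d·√(n/2) = 0.87 × √(60/2) = 4.7652

δ ≈ 4.765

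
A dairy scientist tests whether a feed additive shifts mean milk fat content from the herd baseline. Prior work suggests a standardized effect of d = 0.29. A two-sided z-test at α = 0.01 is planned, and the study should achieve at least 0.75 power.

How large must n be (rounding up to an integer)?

Set Φ(δ − 2.576) = 0.75; then δ − 2.576 = Φ⁻¹(0.75) = 0.674, giving δ = 3.250.
(Ignoring the negligible lower-tail rejection probability gives the usual closed-form inversion.)
δ = d·√n ⇒ n = (δ/d)² = (3.250 / 0.29)² = 125.62.
Rounding up, n = 126.

n = 126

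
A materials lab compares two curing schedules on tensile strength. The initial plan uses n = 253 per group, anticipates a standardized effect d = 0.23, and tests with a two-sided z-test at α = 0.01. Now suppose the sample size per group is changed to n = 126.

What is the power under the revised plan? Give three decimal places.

Power ≈ 0.227

With n = 126 per group: δ = d·√(n/2) = 0.23 × √(126/2) = 1.8256. Critical value z_{0.005} = 2.576.
Revised power = Φ(δ − 2.576) + Φ(−δ − 2.576) = Φ(-0.750) + Φ(-4.401) = 0.2265 + 0.0000 = 0.2266.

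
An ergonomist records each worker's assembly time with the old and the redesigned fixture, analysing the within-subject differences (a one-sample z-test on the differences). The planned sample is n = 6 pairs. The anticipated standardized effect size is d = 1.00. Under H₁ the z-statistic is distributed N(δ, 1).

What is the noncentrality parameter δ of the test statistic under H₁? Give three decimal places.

The noncentrality parameter scales effect size by the design's sample-size factor: δ = d·√n = 1.00 × √6 = 2.4495

δ ≈ 2.449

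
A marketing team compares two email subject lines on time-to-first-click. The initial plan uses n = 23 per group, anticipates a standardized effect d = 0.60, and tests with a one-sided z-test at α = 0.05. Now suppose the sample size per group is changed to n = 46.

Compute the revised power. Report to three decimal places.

Power ≈ 0.891

With n = 46 per group: δ = d·√(n/2) = 0.60 × √(46/2) = 2.8775. Critical value z_{0.05} = 1.645.
Revised power = P(Z > 1.645 − δ) = Φ(1.233) = 0.8911.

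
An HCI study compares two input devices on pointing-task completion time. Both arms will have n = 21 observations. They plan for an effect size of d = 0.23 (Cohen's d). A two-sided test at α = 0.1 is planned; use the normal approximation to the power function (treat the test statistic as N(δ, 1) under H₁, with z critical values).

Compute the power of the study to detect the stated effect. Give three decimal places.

Power ≈ 0.193

Noncentrality parameter: λ = d·√(n/2) = 0.23 × √(21/2) = 0.7453
Two-sided α = 0.1 → critical value z_{0.05} = 1.645.
Power = Φ(λ − 1.645) + Φ(−λ − 1.645) = Φ(-0.900) + Φ(-2.390) = 0.1842 + 0.0084 = 0.1926.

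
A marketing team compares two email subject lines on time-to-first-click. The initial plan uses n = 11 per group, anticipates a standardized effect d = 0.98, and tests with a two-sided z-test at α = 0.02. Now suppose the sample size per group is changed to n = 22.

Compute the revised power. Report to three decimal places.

With n = 22 per group: δ = d·√(n/2) = 0.98 × √(22/2) = 3.2503. Critical value z_{0.01} = 2.326.
Revised power = Φ(δ − 2.326) + Φ(−δ − 2.326) = Φ(0.924) + Φ(-5.577) = 0.8222 + 0.0000 = 0.8222.

Power ≈ 0.822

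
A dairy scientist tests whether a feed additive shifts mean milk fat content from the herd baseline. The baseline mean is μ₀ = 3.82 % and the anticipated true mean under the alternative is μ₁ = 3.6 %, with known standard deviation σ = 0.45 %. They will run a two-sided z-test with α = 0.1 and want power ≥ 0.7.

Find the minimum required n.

Standardized effect: d = |μ₁ − μ₀| / σ = |3.6 − 3.82| / 0.45 = 0.4889
Set Φ(δ − 1.645) = 0.7; then δ − 1.645 = Φ⁻¹(0.7) = 0.524, giving δ = 2.169.
(Ignoring the negligible lower-tail rejection probability gives the usual closed-form inversion.)
δ = d·√n ⇒ n = (δ/d)² = (2.169 / 0.4889)² = 19.69.
Rounding up, n = 20.

n = 20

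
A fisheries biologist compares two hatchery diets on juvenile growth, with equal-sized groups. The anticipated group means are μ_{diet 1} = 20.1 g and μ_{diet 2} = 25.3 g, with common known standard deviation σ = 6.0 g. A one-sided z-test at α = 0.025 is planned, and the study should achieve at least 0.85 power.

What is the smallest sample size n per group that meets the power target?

Standardized effect: d = |μ_{diet 1} − μ_{diet 2}| / σ = |20.1 − 25.3| / 6.0 = 0.8667
For power 0.85 need Φ(δ − z_{0.025}) = 0.85, so δ = z_{0.025} + z_{0.15} = 1.960 + 1.036 = 2.996.
δ = d·√(n/2) ⇒ n = 2(δ/d)² = 2 × (2.996 / 0.8667)² = 23.91.
Round up to the next whole unit.

n = 24 per group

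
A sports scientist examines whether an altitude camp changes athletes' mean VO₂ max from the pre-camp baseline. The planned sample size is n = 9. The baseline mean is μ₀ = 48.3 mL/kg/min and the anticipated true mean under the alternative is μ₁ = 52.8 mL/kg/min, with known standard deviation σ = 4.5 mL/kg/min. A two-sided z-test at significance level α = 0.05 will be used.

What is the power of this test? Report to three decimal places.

Standardized effect: d = |μ₁ − μ₀| / σ = |52.8 − 48.3| / 4.5 = 1.0000
Noncentrality parameter: δ = d·√n = 1.0000 × √9 = 3.0000
Two-sided α = 0.05 → critical value z_{0.025} = 1.960.
Power = Φ(δ − 1.960) + Φ(−δ − 1.960) = Φ(1.040) + Φ(-4.960) = 0.8508 + 0.0000 = 0.8508.

Power ≈ 0.851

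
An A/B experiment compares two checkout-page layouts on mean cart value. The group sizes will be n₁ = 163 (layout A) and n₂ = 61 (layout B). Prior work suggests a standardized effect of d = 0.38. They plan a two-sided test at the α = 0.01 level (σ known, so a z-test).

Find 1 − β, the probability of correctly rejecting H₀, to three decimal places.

Noncentrality parameter: λ = d / √(1/n₁ + 1/n₂) = 0.38 / √(1/163 + 1/61) = 2.5317
Two-sided α = 0.01 → critical value z_{0.005} = 2.576.
Power = Φ(λ − 2.576) + Φ(−λ − 2.576) = Φ(-0.044) + Φ(-5.108) = 0.4824 + 0.0000 = 0.4824.

Power ≈ 0.482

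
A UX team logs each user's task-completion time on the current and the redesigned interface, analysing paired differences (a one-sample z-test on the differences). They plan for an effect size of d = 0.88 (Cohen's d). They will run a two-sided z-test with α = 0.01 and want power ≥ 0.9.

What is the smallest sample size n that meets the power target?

n = 20

For power 0.9 need Φ(δ − z_{0.005}) = 0.9, so δ = z_{0.005} + z_{0.10} = 2.576 + 1.282 = 3.857.
(The Φ(−δ − z_{α/2}) term is vanishingly small for δ > 0 and is dropped in the standard sample-size formula.)
δ = d·√n ⇒ n = (δ/d)² = (3.857 / 0.88)² = 19.21.
Rounding up, n = 20.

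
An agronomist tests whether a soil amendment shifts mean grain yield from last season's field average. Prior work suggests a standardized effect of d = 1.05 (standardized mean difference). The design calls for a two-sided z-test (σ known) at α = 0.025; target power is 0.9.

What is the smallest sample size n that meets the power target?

Set Φ(δ − 2.241) = 0.9; then δ − 2.241 = Φ⁻¹(0.9) = 1.282, giving δ = 3.523.
(The Φ(−δ − z_{α/2}) term is vanishingly small for δ > 0 and is dropped in the standard sample-size formula.)
δ = d·√n ⇒ n = (δ/d)² = (3.523 / 1.05)² = 11.26.
Rounding up, n = 12.

n = 12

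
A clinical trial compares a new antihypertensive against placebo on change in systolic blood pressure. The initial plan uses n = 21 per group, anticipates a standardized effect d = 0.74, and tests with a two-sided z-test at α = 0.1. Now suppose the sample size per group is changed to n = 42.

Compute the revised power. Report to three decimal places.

With n = 42 per group: δ = d·√(n/2) = 0.74 × √(42/2) = 3.3911. Critical value z_{0.05} = 1.645.
Revised power = Φ(δ − 1.645) + Φ(−δ − 1.645) = Φ(1.746) + Φ(-5.036) = 0.9596 + 0.0000 = 0.9596.

Power ≈ 0.960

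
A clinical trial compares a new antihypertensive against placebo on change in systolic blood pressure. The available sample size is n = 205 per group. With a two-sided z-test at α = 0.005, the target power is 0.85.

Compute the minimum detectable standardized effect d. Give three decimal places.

Required noncentrality: δ = z_{0.0025} + z_{0.15} = 2.807 + 1.036 = 3.843.
(The second rejection-region term Φ(−δ − z_{α/2}) is negligible and dropped.)
δ = d·√(n/2) ⇒ d = δ/√(n/2) = 3.843/√(205/2) = 0.3796.

d ≈ 0.380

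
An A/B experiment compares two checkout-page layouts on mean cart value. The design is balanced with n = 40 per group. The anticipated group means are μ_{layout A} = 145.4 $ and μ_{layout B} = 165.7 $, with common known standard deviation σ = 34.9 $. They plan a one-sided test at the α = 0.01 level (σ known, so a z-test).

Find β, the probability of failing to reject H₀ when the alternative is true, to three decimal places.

β ≈ 0.392

Standardized effect: d = |μ_{layout A} − μ_{layout B}| / σ = |145.4 − 165.7| / 34.9 = 0.5817
Noncentrality parameter: λ = d·√(n/2) = 0.5817 × √(40/2) = 2.6013
One-sided α = 0.01 → critical value z_{0.01} = 2.326.
Power = Φ(λ − 2.326) = Φ(0.275) = 0.6083.
Type II error: β = 1 − power = 1 − 0.6083 = 0.3917.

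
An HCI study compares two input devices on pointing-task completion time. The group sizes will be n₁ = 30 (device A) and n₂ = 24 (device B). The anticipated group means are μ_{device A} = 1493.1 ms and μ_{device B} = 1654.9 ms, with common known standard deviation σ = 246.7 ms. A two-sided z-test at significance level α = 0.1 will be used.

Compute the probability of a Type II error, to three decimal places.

Standardized effect: d = |μ_{device A} − μ_{device B}| / σ = |1493.1 − 1654.9| / 246.7 = 0.6559
Noncentrality parameter: δ = d / √(1/n₁ + 1/n₂) = 0.6559 / √(1/30 + 1/24) = 2.3949
Critical value for a two-sided test at α = 0.1: z_{α/2} = 1.645.
Power = Φ(δ − 1.645) + Φ(−δ − 1.645) = Φ(0.750) + Φ(-4.040) = 0.7734 + 0.0000 = 0.7734.
Type II error: β = 1 − power = 1 − 0.7734 = 0.2266.

β ≈ 0.227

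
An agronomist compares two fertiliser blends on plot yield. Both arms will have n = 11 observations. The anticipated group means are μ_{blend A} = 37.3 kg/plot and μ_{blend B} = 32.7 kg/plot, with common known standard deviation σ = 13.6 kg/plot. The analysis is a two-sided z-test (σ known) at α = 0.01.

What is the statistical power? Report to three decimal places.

Standardized effect: d = |μ_{blend A} − μ_{blend B}| / σ = |37.3 − 32.7| / 13.6 = 0.3382
Noncentrality parameter: λ = d·√(n/2) = 0.3382 × √(11/2) = 0.7932
Two-sided α = 0.01 → critical value z_{0.005} = 2.576.
Power = Φ(λ − 2.576) + Φ(−λ − 2.576) = Φ(-1.783) + Φ(-3.369) = 0.0373 + 0.0004 = 0.0377.

Power ≈ 0.038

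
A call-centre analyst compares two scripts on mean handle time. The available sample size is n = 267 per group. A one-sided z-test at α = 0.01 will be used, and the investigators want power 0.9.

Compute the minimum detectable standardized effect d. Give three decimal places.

d ≈ 0.312

Required noncentrality: δ = z_{0.01} + z_{0.10} = 2.326 + 1.282 = 3.608.
δ = d·√(n/2) ⇒ d = δ/√(n/2) = 3.608/√(267/2) = 0.3123.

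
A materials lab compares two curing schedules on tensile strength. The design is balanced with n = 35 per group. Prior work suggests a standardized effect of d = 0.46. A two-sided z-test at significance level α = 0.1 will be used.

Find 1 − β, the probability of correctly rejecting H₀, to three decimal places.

Power ≈ 0.610

Noncentrality parameter: δ = d·√(n/2) = 0.46 × √(35/2) = 1.9243
Two-sided α = 0.1 → critical value z_{0.05} = 1.645.
Power = Φ(δ − 1.645) + Φ(−δ − 1.645) = Φ(0.279) + Φ(-3.569) = 0.6101 + 0.0002 = 0.6102.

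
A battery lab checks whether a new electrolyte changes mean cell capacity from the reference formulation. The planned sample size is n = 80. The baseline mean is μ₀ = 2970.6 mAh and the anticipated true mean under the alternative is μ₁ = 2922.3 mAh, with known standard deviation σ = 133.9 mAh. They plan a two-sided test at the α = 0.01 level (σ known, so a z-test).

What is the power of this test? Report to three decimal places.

Standardized effect: d = |μ₁ − μ₀| / σ = |2922.3 − 2970.6| / 133.9 = 0.3607
Noncentrality parameter: δ = d·√n = 0.3607 × √80 = 3.2264
Critical value for a two-sided test at α = 0.01: z_{α/2} = 2.576.
Power = Φ(δ − 2.576) + Φ(−δ − 2.576) = Φ(0.651) + Φ(-5.802) = 0.7423 + 0.0000 = 0.7423.

Power ≈ 0.742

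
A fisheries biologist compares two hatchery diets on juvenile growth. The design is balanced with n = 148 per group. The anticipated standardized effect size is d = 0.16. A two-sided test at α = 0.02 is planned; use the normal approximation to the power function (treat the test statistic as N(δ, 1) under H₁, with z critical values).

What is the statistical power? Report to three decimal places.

Noncentrality parameter: δ = d·√(n/2) = 0.16 × √(148/2) = 1.3764
Critical value for a two-sided test at α = 0.02: z_{α/2} = 2.326.
Power = Φ(δ − 2.326) + Φ(−δ − 2.326) = Φ(-0.950) + Φ(-3.703) = 0.1711 + 0.0001 = 0.1712.

Power ≈ 0.171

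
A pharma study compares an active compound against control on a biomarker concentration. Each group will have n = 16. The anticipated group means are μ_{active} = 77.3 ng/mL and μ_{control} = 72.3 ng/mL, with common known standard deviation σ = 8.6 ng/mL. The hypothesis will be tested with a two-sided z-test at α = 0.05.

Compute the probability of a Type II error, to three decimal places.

Standardized effect: d = |μ_{active} − μ_{control}| / σ = |77.3 − 72.3| / 8.6 = 0.5814
Noncentrality parameter: δ = d·√(n/2) = 0.5814 × √(16/2) = 1.6444
Two-sided α = 0.05 → critical value z_{0.025} = 1.960.
Power = Φ(δ − 1.960) + Φ(−δ − 1.960) = Φ(-0.316) + Φ(-3.604) = 0.3762 + 0.0002 = 0.3763.
Type II error: β = 1 − power = 1 − 0.3763 = 0.6237.

β ≈ 0.624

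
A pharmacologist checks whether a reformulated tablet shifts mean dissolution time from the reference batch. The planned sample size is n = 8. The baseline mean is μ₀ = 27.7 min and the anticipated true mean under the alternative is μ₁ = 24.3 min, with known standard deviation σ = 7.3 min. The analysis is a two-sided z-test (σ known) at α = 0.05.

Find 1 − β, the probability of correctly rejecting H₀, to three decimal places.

Standardized effect: d = |μ₁ − μ₀| / σ = |24.3 − 27.7| / 7.3 = 0.4658
Noncentrality parameter: λ = d·√n = 0.4658 × √8 = 1.3173
Two-sided α = 0.05 → critical value z_{0.025} = 1.960.
Power = Φ(λ − 1.960) + Φ(−λ − 1.960) = Φ(-0.643) + Φ(-3.277) = 0.2602 + 0.0005 = 0.2608.

Power ≈ 0.261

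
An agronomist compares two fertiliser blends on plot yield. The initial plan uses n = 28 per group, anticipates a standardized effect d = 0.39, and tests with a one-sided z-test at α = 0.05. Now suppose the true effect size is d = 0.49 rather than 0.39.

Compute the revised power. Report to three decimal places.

With d = 0.49: δ = d·√(n/2) = 0.49 × √(28/2) = 1.8334. Critical value z_{0.05} = 1.645.
Revised power = Φ(δ − 1.645) = Φ(0.189) = 0.5748.

Power ≈ 0.575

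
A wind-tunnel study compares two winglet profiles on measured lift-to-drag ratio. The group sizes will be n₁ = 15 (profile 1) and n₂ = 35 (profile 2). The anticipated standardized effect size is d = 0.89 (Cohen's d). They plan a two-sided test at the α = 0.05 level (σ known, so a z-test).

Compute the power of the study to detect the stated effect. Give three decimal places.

Noncentrality parameter: δ = d / √(1/n₁ + 1/n₂) = 0.89 / √(1/15 + 1/35) = 2.8839
Critical value for a two-sided test at α = 0.05: z_{α/2} = 1.960.
Power = Φ(δ − 1.960) + Φ(−δ − 1.960) = Φ(0.924) + Φ(-4.844) = 0.8222 + 0.0000 = 0.8222.

Power ≈ 0.822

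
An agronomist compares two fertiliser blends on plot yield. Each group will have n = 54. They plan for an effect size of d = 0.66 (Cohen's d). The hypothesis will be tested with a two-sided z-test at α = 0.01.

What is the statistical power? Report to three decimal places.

Noncentrality parameter: δ = d·√(n/2) = 0.66 × √(54/2) = 3.4295
Critical value for a two-sided test at α = 0.01: z_{α/2} = 2.576.
Power = Φ(δ − 2.576) + Φ(−δ − 2.576) = Φ(0.854) + Φ(-6.005) = 0.8033 + 0.0000 = 0.8033.

Power ≈ 0.803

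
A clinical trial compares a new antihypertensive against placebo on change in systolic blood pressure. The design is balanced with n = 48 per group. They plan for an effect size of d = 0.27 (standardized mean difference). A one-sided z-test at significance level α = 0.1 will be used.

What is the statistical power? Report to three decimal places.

Noncentrality parameter: δ = d·√(n/2) = 0.27 × √(48/2) = 1.3227
Critical value for a one-sided test at α = 0.1: z_α = 1.282.
Power = Φ(δ − 1.282) = Φ(0.041) = 0.5164.

Power ≈ 0.516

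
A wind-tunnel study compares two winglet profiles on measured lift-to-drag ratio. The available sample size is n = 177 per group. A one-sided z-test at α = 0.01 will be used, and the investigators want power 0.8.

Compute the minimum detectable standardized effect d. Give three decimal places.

d ≈ 0.337

Required noncentrality: δ = z_{0.01} + z_{0.20} = 2.326 + 0.842 = 3.168.
δ = d·√(n/2) ⇒ d = δ/√(n/2) = 3.168/√(177/2) = 0.3368.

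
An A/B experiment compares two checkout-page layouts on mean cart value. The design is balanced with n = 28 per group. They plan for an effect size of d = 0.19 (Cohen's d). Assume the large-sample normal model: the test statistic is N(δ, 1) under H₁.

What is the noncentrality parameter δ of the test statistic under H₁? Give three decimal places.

δ = d·√(n/2) = 0.19 × √(28/2) = 0.7109

δ ≈ 0.711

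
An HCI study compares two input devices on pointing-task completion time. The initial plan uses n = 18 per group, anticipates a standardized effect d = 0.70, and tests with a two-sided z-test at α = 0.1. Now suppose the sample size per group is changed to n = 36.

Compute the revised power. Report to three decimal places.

Power ≈ 0.907

With n = 36 per group: δ = d·√(n/2) = 0.70 × √(36/2) = 2.9698. Critical value z_{0.05} = 1.645.
Revised power = Φ(δ − 1.645) + Φ(−δ − 1.645) = Φ(1.325) + Φ(-4.615) = 0.9074 + 0.0000 = 0.9074.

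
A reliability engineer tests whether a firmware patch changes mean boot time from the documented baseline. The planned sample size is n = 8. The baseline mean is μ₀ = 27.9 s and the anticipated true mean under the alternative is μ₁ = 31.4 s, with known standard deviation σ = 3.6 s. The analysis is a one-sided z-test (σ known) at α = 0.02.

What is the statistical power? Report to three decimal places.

Power ≈ 0.757

Standardized effect: d = |μ₁ − μ₀| / σ = |31.4 − 27.9| / 3.6 = 0.9722
Noncentrality parameter: δ = d·√n = 0.9722 × √8 = 2.7499
One-sided α = 0.02 → critical value z_{0.02} = 2.054.
Power = P(Z > 2.054 − δ) = Φ(0.696) = 0.7568.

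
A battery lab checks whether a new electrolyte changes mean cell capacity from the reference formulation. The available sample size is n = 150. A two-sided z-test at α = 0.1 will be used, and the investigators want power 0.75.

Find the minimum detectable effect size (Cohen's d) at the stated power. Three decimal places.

d ≈ 0.189

Required noncentrality: δ = z_{0.05} + z_{0.25} = 1.645 + 0.674 = 2.319.
(The second rejection-region term Φ(−δ − z_{α/2}) is negligible and dropped.)
δ = d·√n ⇒ d = δ/√n = 2.319/√150 = 0.1894.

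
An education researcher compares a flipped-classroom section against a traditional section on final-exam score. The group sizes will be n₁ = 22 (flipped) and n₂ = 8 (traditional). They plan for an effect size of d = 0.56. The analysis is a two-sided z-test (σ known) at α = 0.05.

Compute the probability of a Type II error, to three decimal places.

Noncentrality parameter: δ = d / √(1/n₁ + 1/n₂) = 0.56 / √(1/22 + 1/8) = 1.3564
Two-sided α = 0.05 → critical value z_{0.025} = 1.960.
Power = Φ(δ − 1.960) + Φ(−δ − 1.960) = Φ(-0.604) + Φ(-3.316) = 0.2731 + 0.0005 = 0.2735.
Type II error: β = 1 − power = 1 − 0.2735 = 0.7265.

β ≈ 0.726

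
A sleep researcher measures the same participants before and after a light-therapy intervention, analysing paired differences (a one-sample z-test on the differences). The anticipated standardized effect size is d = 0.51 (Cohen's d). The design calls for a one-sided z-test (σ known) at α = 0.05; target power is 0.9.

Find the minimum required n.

For power 0.9 need Φ(δ − z_{0.05}) = 0.9, so δ = z_{0.05} + z_{0.10} = 1.645 + 1.282 = 2.926.
δ = d·√n ⇒ n = (δ/d)² = (2.926 / 0.51)² = 32.93.
Round up to the next whole unit.

n = 33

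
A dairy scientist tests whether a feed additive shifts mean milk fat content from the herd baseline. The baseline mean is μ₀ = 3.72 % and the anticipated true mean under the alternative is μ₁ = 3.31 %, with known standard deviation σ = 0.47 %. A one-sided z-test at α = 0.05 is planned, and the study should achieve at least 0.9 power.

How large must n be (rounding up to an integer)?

n = 12

Standardized effect: d = |μ₁ − μ₀| / σ = |3.31 − 3.72| / 0.47 = 0.8723
For power 0.9 need Φ(δ − z_{0.05}) = 0.9, so δ = z_{0.05} + z_{0.10} = 1.645 + 1.282 = 2.926.
δ = d·√n ⇒ n = (δ/d)² = (2.926 / 0.8723)² = 11.25.
Rounding up, n = 12.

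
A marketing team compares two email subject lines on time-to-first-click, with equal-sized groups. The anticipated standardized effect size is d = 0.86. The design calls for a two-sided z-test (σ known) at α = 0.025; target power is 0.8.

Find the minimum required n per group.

n = 26 per group

For power 0.8 need Φ(δ − z_{0.0125}) = 0.8, so δ = z_{0.0125} + z_{0.20} = 2.241 + 0.842 = 3.083.
(The Φ(−δ − z_{α/2}) term is vanishingly small for δ > 0 and is dropped in the standard sample-size formula.)
δ = d·√(n/2) ⇒ n = 2(δ/d)² = 2 × (3.083 / 0.86)² = 25.70.
Round up to the next whole unit.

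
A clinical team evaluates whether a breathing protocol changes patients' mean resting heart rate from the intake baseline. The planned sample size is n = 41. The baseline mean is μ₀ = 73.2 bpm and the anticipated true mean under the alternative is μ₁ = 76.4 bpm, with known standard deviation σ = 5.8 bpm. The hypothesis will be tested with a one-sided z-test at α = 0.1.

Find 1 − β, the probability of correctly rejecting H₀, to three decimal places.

Power ≈ 0.988

Standardized effect: d = |μ₁ − μ₀| / σ = |76.4 − 73.2| / 5.8 = 0.5517
Noncentrality parameter: δ = d·√n = 0.5517 × √41 = 3.5328
Critical value for a one-sided test at α = 0.1: z_α = 1.282.
Power = Φ(δ − 1.282) = Φ(2.251) = 0.9878.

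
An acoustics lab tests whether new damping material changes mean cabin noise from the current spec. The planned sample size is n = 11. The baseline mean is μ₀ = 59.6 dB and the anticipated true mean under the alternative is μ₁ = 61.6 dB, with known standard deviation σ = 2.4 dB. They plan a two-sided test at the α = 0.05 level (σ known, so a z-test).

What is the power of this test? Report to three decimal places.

Standardized effect: d = |μ₁ − μ₀| / σ = |61.6 − 59.6| / 2.4 = 0.8333
Noncentrality parameter: δ = d·√n = 0.8333 × √11 = 2.7639
Critical value for a two-sided test at α = 0.05: z_{α/2} = 1.960.
Power = Φ(δ − 1.960) + Φ(−δ − 1.960) = Φ(0.804) + Φ(-4.724) = 0.7893 + 0.0000 = 0.7893.

Power ≈ 0.789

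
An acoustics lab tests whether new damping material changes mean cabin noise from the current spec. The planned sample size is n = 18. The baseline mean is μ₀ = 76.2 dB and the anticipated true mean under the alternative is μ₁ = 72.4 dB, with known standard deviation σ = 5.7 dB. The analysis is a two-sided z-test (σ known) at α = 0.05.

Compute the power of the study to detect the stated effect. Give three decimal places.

Power ≈ 0.807

Standardized effect: d = |μ₁ − μ₀| / σ = |72.4 − 76.2| / 5.7 = 0.6667
Noncentrality parameter: δ = d·√n = 0.6667 × √18 = 2.8284
Two-sided α = 0.05 → critical value z_{0.025} = 1.960.
Power = Φ(δ − 1.960) + Φ(−δ − 1.960) = Φ(0.868) + Φ(-4.788) = 0.8074 + 0.0000 = 0.8074.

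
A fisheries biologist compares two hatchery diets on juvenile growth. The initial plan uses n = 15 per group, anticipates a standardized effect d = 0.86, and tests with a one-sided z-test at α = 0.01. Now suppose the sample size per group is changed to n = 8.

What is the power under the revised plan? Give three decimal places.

With n = 8 per group: δ = d·√(n/2) = 0.86 × √(8/2) = 1.7200. Critical value z_{0.01} = 2.326.
Revised power = Φ(δ − 2.326) = Φ(-0.606) = 0.2721.

Power ≈ 0.272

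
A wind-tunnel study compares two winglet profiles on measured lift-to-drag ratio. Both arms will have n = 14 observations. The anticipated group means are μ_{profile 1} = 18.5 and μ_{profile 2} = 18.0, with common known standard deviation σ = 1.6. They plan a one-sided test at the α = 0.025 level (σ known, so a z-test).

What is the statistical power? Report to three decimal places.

Power ≈ 0.129

Standardized effect: d = |μ_{profile 1} − μ_{profile 2}| / σ = |18.5 − 18.0| / 1.6 = 0.3125
Noncentrality parameter: δ = d·√(n/2) = 0.3125 × √(14/2) = 0.8268
Critical value for a one-sided test at α = 0.025: z_α = 1.960.
Power = P(Z > 1.960 − δ) = Φ(-1.133) = 0.1286.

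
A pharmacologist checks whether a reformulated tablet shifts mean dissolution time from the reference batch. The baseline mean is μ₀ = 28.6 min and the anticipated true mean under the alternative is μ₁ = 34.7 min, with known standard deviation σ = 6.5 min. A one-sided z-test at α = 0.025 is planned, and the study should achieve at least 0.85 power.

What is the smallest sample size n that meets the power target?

n = 11

Standardized effect: d = |μ₁ − μ₀| / σ = |34.7 − 28.6| / 6.5 = 0.9385
Set Φ(δ − 1.960) = 0.85; then δ − 1.960 = Φ⁻¹(0.85) = 1.036, giving δ = 2.996.
δ = d·√n ⇒ n = (δ/d)² = (2.996 / 0.9385)² = 10.19.
Round up to the next whole unit.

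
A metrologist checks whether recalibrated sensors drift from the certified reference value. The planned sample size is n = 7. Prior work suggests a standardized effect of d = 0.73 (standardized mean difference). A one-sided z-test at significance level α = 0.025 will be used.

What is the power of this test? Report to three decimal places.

Noncentrality parameter: λ = d·√n = 0.73 × √7 = 1.9314
One-sided α = 0.025 → critical value z_{0.025} = 1.960.
Power = Φ(λ − 1.960) = Φ(-0.029) = 0.4886.

Power ≈ 0.489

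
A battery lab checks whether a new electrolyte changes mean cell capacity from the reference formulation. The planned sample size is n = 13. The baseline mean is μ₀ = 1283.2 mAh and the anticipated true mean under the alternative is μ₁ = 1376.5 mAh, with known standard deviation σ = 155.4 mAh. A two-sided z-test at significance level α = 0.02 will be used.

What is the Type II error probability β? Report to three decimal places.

β ≈ 0.564

Standardized effect: d = |μ₁ − μ₀| / σ = |1376.5 − 1283.2| / 155.4 = 0.6004
Noncentrality parameter: δ = d·√n = 0.6004 × √13 = 2.1647
Critical value for a two-sided test at α = 0.02: z_{α/2} = 2.326.
Power = Φ(δ − 2.326) + Φ(−δ − 2.326) = Φ(-0.162) + Φ(-4.491) = 0.4358 + 0.0000 = 0.4358.
Type II error: β = 1 − power = 1 − 0.4358 = 0.5642.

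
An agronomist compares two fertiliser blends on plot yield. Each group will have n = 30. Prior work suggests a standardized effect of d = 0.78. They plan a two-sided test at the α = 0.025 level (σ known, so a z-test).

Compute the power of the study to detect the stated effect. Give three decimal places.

Noncentrality parameter: δ = d·√(n/2) = 0.78 × √(30/2) = 3.0209
Two-sided α = 0.025 → critical value z_{0.0125} = 2.241.
Power = Φ(δ − 2.241) + Φ(−δ − 2.241) = Φ(0.780) + Φ(-5.262) = 0.7822 + 0.0000 = 0.7822.

Power ≈ 0.782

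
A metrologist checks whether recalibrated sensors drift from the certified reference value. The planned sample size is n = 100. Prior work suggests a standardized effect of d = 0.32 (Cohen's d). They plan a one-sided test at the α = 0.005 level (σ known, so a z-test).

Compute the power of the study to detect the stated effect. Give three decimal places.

Power ≈ 0.734

Noncentrality parameter: δ = d·√n = 0.32 × √100 = 3.2000
Critical value for a one-sided test at α = 0.005: z_α = 2.576.
Power = P(Z > 2.576 − δ) = Φ(0.624) = 0.7337.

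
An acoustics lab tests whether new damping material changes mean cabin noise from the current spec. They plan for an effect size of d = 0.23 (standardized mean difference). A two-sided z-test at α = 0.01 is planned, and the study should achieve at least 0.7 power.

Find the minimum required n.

For power 0.7 need Φ(δ − z_{0.005}) = 0.7, so δ = z_{0.005} + z_{0.30} = 2.576 + 0.524 = 3.100.
(For δ > 0 the lower-tail rejection region contributes negligibly to power, so the one-term inversion is standard.)
δ = d·√n ⇒ n = (δ/d)² = (3.100 / 0.23)² = 181.69.
Rounding up, n = 182.

n = 182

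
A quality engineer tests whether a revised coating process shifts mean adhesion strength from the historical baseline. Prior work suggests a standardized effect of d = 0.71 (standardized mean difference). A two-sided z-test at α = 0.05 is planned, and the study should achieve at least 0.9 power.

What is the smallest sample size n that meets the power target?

For power 0.9 need Φ(δ − z_{0.025}) = 0.9, so δ = z_{0.025} + z_{0.10} = 1.960 + 1.282 = 3.242.
(Ignoring the negligible lower-tail rejection probability gives the usual closed-form inversion.)
δ = d·√n ⇒ n = (δ/d)² = (3.242 / 0.71)² = 20.84.
Round up to the next whole unit.

n = 21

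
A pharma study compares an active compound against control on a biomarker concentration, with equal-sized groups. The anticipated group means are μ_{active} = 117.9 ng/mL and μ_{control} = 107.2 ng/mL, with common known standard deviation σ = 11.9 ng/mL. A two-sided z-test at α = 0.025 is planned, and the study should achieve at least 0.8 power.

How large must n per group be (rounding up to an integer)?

n = 24 per group

Standardized effect: d = |μ_{active} − μ_{control}| / σ = |117.9 − 107.2| / 11.9 = 0.8992
For power 0.8 need Φ(δ − z_{0.0125}) = 0.8, so δ = z_{0.0125} + z_{0.20} = 2.241 + 0.842 = 3.083.
(Ignoring the negligible lower-tail rejection probability gives the usual closed-form inversion.)
δ = d·√(n/2) ⇒ n = 2(δ/d)² = 2 × (3.083 / 0.8992)² = 23.51.
Rounding up, n = 24 per group.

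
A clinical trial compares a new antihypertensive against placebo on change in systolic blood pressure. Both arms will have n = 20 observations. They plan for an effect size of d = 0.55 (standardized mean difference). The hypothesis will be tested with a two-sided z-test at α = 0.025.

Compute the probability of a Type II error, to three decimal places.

Noncentrality parameter: δ = d·√(n/2) = 0.55 × √(20/2) = 1.7393
Two-sided α = 0.025 → critical value z_{0.0125} = 2.241.
Power = Φ(δ − 2.241) + Φ(−δ − 2.241) = Φ(-0.502) + Φ(-3.981) = 0.3078 + 0.0000 = 0.3078.
Type II error: β = 1 − power = 1 − 0.3078 = 0.6922.

β ≈ 0.692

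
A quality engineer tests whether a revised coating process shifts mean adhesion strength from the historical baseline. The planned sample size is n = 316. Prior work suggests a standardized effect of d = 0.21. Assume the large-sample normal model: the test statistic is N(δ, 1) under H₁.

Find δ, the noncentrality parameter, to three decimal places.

δ ≈ 3.733

The noncentrality parameter scales effect size by the design's sample-size factor: δ = d·√n = 0.21 × √316 = 3.7330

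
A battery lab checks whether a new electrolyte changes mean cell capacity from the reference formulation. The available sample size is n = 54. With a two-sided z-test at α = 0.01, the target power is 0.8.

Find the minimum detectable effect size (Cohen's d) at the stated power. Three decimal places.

Need Φ(δ − 2.576) = 0.8, so δ = 2.576 + 0.842 = 3.417.
(The second rejection-region term Φ(−δ − z_{α/2}) is negligible and dropped.)
δ = d·√n ⇒ d = δ/√n = 3.417/√54 = 0.4651.

d ≈ 0.465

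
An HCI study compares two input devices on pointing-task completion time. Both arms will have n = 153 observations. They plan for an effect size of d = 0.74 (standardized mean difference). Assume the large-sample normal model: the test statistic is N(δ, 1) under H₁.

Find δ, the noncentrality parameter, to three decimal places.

δ ≈ 6.472

δ = d·√(n/2) = 0.74 × √(153/2) = 6.4724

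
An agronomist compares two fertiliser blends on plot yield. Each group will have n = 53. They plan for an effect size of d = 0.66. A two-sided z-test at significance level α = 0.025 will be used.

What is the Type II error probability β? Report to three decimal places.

β ≈ 0.124

Noncentrality parameter: δ = d·√(n/2) = 0.66 × √(53/2) = 3.3976
Critical value for a two-sided test at α = 0.025: z_{α/2} = 2.241.
Power = Φ(δ − 2.241) + Φ(−δ − 2.241) = Φ(1.156) + Φ(-5.639) = 0.8762 + 0.0000 = 0.8762.
Type II error: β = 1 − power = 1 − 0.8762 = 0.1238.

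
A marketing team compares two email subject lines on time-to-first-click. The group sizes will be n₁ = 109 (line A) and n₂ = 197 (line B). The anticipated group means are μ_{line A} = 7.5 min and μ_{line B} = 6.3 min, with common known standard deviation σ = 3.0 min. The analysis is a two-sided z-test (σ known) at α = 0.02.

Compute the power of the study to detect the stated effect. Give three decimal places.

Power ≈ 0.847

Standardized effect: d = |μ_{line A} − μ_{line B}| / σ = |7.5 − 6.3| / 3.0 = 0.4000
Noncentrality parameter: δ = d / √(1/n₁ + 1/n₂) = 0.4000 / √(1/109 + 1/197) = 3.3508
Critical value for a two-sided test at α = 0.02: z_{α/2} = 2.326.
Power = Φ(δ − 2.326) + Φ(−δ − 2.326) = Φ(1.024) + Φ(-5.677) = 0.8472 + 0.0000 = 0.8472.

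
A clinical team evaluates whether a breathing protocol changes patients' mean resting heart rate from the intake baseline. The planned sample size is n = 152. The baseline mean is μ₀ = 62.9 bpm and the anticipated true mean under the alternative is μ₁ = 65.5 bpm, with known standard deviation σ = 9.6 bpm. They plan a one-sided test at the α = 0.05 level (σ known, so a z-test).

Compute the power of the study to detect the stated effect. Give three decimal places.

Standardized effect: d = |μ₁ − μ₀| / σ = |65.5 − 62.9| / 9.6 = 0.2708
Noncentrality parameter: λ = d·√n = 0.2708 × √152 = 3.3391
One-sided α = 0.05 → critical value z_{0.05} = 1.645.
Power = P(Z > 1.645 − λ) = Φ(1.694) = 0.9549.

Power ≈ 0.955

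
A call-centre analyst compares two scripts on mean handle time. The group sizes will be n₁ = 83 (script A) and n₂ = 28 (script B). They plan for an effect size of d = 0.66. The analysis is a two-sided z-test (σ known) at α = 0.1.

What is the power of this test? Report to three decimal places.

Noncentrality parameter: δ = d / √(1/n₁ + 1/n₂) = 0.66 / √(1/83 + 1/28) = 3.0200
Two-sided α = 0.1 → critical value z_{0.05} = 1.645.
Power = Φ(δ − 1.645) + Φ(−δ − 1.645) = Φ(1.375) + Φ(-4.665) = 0.9155 + 0.0000 = 0.9155.

Power ≈ 0.915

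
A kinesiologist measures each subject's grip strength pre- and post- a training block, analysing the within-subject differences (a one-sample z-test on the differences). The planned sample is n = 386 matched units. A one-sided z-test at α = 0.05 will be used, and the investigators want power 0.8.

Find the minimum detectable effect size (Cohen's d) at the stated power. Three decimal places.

d ≈ 0.127

Need Φ(δ − 1.645) = 0.8, so δ = 1.645 + 0.842 = 2.486.
δ = d·√n ⇒ d = δ/√n = 2.486/√386 = 0.1266.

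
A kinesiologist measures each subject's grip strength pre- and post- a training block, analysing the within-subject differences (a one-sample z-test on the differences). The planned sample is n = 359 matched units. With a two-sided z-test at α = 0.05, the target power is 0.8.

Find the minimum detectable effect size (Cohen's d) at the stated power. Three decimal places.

Need Φ(δ − 1.960) = 0.8, so δ = 1.960 + 0.842 = 2.802.
(The second rejection-region term Φ(−δ − z_{α/2}) is negligible and dropped.)
δ = d·√n ⇒ d = δ/√n = 2.802/√359 = 0.1479.

d ≈ 0.148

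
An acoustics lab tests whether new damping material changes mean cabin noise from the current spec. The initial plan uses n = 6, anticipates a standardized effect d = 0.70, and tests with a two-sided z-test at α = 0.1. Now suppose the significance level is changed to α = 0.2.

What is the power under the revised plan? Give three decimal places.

Power ≈ 0.669

δ = d·√n = 0.70 × √6 = 1.7146 (unchanged). New critical value: z_{0.1} = 1.282.
Revised power = Φ(δ − 1.282) + Φ(−δ − 1.282) = Φ(0.433) + Φ(-2.996) = 0.6675 + 0.0014 = 0.6689.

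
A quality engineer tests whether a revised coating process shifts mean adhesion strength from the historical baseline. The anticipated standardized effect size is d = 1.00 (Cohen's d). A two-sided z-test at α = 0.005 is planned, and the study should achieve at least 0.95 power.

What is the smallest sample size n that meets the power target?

n = 20

Set Φ(δ − 2.807) = 0.95; then δ − 2.807 = Φ⁻¹(0.95) = 1.645, giving δ = 4.452.
(Ignoring the negligible lower-tail rejection probability gives the usual closed-form inversion.)
δ = d·√n ⇒ n = (δ/d)² = (4.452 / 1.00)² = 19.82.
Rounding up, n = 20.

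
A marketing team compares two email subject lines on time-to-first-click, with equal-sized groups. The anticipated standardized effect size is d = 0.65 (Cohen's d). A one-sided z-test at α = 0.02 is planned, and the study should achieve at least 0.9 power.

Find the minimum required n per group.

Set Φ(δ − 2.054) = 0.9; then δ − 2.054 = Φ⁻¹(0.9) = 1.282, giving δ = 3.335.
δ = d·√(n/2) ⇒ n = 2(δ/d)² = 2 × (3.335 / 0.65)² = 52.66.
Round up to the next whole unit.

n = 53 per group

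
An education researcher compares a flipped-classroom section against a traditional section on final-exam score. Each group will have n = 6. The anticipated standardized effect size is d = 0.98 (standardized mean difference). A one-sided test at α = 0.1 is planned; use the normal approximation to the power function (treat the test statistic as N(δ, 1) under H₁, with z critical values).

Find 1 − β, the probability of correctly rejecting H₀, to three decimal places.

Power ≈ 0.661

Noncentrality parameter: δ = d·√(n/2) = 0.98 × √(6/2) = 1.6974
One-sided α = 0.1 → critical value z_{0.1} = 1.282.
Power = Φ(δ − 1.282) = Φ(0.416) = 0.6612.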